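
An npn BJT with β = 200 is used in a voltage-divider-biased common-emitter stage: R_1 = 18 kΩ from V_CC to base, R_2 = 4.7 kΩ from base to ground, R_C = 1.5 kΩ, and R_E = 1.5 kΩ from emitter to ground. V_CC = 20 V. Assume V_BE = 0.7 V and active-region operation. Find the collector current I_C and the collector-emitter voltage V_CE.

I_C ≈ 2.3 mA, V_CE ≈ 13 V

Thevenize the base divider: V_Th = V_CC·R_2/(R_1+R_2) = 20×4.7/22.7 = 4.14 V, R_Th = R_1‖R_2 = 3.73 kΩ.
Base-emitter loop: V_Th = I_B·R_Th + V_BE + (β+1)I_B·R_E, so I_B = (4.14 − 0.7) / (3.73 + 201×1.5) = 0.0113 mA.
I_C = β·I_B = 200×0.0113 = 2.25 mA, and I_E = (β+1)I_B = 2.27 mA.
V_CE = V_CC − I_C·R_C − I_E·R_E = 20 − 2.25×1.5 − 2.27×1.5 = 13.2 V.
V_CE = 13.2 V > 0.2 V confirms active-region operation.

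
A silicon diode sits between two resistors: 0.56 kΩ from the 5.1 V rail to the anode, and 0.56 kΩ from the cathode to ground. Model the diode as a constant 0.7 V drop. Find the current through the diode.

The two resistors are in series with the diode, so KVL gives 5.1 = I·0.56 + 0.7 + I·0.56.
I = (5.1 − 0.7) / (0.56 + 0.56) kΩ = 4.4 / 1.12 = 3.93 mA.

I ≈ 3.9 mA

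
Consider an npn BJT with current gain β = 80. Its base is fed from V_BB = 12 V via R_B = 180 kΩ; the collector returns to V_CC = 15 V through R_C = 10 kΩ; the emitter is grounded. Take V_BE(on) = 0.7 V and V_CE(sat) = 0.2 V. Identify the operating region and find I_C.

Assume active: I_B = (12 − 0.7)/180 = 0.0628 mA, giving I_C = β·I_B = 5.02 mA.
But then V_CE = 15 − 5.02×10 = -35.2 V < V_CE(sat) = 0.2 V — impossible in the active region.
So the transistor is saturated. With V_CE = 0.2 V, I_C = (V_CC − 0.2)/R_C = 14.8/10 = 1.48 mA.
Check: β·I_B = 5.02 mA > I_C = 1.48 mA, confirming saturation.

saturation; I_C ≈ 1.5 mA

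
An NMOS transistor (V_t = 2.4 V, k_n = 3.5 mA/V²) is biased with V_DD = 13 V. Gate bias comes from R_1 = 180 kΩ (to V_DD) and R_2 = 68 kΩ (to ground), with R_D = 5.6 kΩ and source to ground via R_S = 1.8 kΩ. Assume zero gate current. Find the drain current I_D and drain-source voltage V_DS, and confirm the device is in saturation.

I_D ≈ 0.39 mA, V_DS ≈ 10 V

V_G = V_DD·R_2/(R_1+R_2) = 13×68/248 = 3.56 V.
Assume saturation: I_D = (k_n/2)(V_GS − V_t)² with V_GS = V_G − I_D·R_S = 3.56 − 1.8·I_D.
Substituting gives 5.67·I_D² − 8.34·I_D + 2.37 = 0, with roots I_D = 0.386 or 1.08 mA.
The root I_D = 1.08 mA gives V_GS = 1.61 V ≤ V_t, so take I_D = 0.386 mA.
Then V_GS = 2.87 V and V_DS = V_DD − I_D(R_D+R_S) = 13 − 0.386×7.4 = 10.1 V.
Saturation requires V_DS ≥ V_GS − V_t = 0.47 V; 10.1 ≥ 0.47 ✓.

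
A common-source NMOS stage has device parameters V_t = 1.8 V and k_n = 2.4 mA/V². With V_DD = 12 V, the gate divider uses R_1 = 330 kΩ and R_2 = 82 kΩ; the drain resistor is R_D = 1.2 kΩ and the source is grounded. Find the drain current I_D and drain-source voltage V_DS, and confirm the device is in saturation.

I_D ≈ 0.42 mA, V_DS ≈ 12 V

V_G = V_DD·R_2/(R_1+R_2) = 12×82/412 = 2.39 V. With the source grounded, V_GS = V_G = 2.39 V.
Assume saturation: I_D = (k_n/2)(V_GS − V_t)² = (2.4/2)×(2.39 − 1.8)² = 1.2×0.588² = 0.415 mA.
V_DS = V_DD − I_D·R_D = 12 − 0.415×1.2 = 11.5 V.
Saturation requires V_DS ≥ V_GS − V_t = 0.588 V; 11.5 ≥ 0.588 ✓.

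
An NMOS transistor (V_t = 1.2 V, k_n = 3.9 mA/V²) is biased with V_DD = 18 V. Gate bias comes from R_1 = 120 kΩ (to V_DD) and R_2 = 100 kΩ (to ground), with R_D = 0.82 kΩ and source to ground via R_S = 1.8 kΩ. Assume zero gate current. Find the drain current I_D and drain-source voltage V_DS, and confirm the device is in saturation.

V_G = V_DD·R_2/(R_1+R_2) = 18×100/220 = 8.18 V.
Assume saturation: I_D = (k_n/2)(V_GS − V_t)² with V_GS = V_G − I_D·R_S = 8.18 − 1.8·I_D.
Substituting gives 6.32·I_D² − 50·I_D + 95.1 = 0, with roots I_D = 3.17 or 4.75 mA.
The root I_D = 4.75 mA gives V_GS = -0.36 V ≤ V_t, so take I_D = 3.17 mA.
Then V_GS = 2.48 V and V_DS = V_DD − I_D(R_D+R_S) = 18 − 3.17×2.62 = 9.69 V.
Saturation requires V_DS ≥ V_GS − V_t = 1.28 V; 9.69 ≥ 1.28 ✓.

I_D ≈ 3.2 mA, V_DS ≈ 9.7 V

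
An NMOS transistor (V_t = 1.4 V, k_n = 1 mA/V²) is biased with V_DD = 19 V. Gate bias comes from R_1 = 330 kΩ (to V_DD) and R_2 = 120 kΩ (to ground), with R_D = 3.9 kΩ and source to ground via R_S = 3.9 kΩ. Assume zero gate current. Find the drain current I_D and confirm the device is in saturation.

I_D ≈ 0.65 mA

V_G = V_DD·R_2/(R_1+R_2) = 19×120/450 = 5.07 V.
Assume saturation: I_D = (k_n/2)(V_GS − V_t)² with V_GS = V_G − I_D·R_S = 5.07 − 3.9·I_D.
Substituting gives 7.6·I_D² − 15.3·I_D + 6.72 = 0, with roots I_D = 0.648 or 1.36 mA.
The root I_D = 1.36 mA gives V_GS = -0.251 V ≤ V_t, so take I_D = 0.648 mA.
Then V_GS = 2.54 V and V_DS = V_DD − I_D(R_D+R_S) = 19 − 0.648×7.8 = 13.9 V.
Saturation requires V_DS ≥ V_GS − V_t = 1.14 V; 13.9 ≥ 1.14 ✓.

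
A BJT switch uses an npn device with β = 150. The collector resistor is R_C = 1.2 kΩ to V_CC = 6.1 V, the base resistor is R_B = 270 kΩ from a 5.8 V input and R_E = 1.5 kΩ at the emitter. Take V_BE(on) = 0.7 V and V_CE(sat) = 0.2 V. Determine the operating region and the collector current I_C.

Assume active. Base-emitter loop: I_B = (V_BB − V_BE)/(R_B + (β+1)R_E) = (5.8 − 0.7)/(270 + 151×1.5) = 0.0103 mA.
I_C = β·I_B = 150×0.0103 = 1.54 mA.
V_CE = V_CC − I_C·R_C − I_E·R_E = 6.1 − 1.54×1.2 − 1.55×1.5 = 1.92 V > V_CE(sat), so the active-region assumption holds.

active; I_C ≈ 1.5 mA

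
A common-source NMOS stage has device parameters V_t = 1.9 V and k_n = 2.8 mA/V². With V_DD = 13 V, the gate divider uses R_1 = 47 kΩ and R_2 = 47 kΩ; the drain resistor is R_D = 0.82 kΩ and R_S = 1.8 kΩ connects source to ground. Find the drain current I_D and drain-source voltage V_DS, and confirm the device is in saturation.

I_D ≈ 1.9 mA, V_DS ≈ 8 V

V_G = V_DD·R_2/(R_1+R_2) = 13×47/94 = 6.5 V.
Assume saturation: I_D = (k_n/2)(V_GS − V_t)² with V_GS = V_G − I_D·R_S = 6.5 − 1.8·I_D.
Substituting gives 4.54·I_D² − 24.2·I_D + 29.6 = 0, with roots I_D = 1.91 or 3.42 mA.
The root I_D = 3.42 mA gives V_GS = 0.336 V ≤ V_t, so take I_D = 1.91 mA.
Then V_GS = 3.07 V and V_DS = V_DD − I_D(R_D+R_S) = 13 − 1.91×2.62 = 8 V.
Saturation requires V_DS ≥ V_GS − V_t = 1.17 V; 8 ≥ 1.17 ✓.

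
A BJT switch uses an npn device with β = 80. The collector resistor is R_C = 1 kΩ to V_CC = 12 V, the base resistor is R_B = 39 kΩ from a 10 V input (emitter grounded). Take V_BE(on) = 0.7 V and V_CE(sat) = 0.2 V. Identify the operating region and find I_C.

saturation; I_C ≈ 12 mA

Assume active: I_B = (10 − 0.7)/39 = 0.238 mA, giving I_C = β·I_B = 19.1 mA.
But then V_CE = 12 − 19.1×1 = -7.08 V < V_CE(sat) = 0.2 V — impossible in the active region.
So the transistor is saturated. With V_CE = 0.2 V, I_C = (V_CC − 0.2)/R_C = 11.8/1 = 11.8 mA.
Check: β·I_B = 19.1 mA > I_C = 11.8 mA, confirming saturation.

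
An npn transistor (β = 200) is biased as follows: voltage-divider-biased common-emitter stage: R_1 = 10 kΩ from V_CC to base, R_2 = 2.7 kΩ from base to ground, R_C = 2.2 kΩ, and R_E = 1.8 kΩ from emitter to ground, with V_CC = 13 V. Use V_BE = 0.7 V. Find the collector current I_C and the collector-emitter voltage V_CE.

Thevenize the base divider: V_Th = V_CC·R_2/(R_1+R_2) = 13×2.7/12.7 = 2.76 V, R_Th = R_1‖R_2 = 2.13 kΩ.
Base-emitter loop: V_Th = I_B·R_Th + V_BE + (β+1)I_B·R_E, so I_B = (2.76 − 0.7) / (2.13 + 201×1.8) = 0.00567 mA.
I_C = β·I_B = 200×0.00567 = 1.13 mA, and I_E = (β+1)I_B = 1.14 mA.
V_CE = V_CC − I_C·R_C − I_E·R_E = 13 − 1.13×2.2 − 1.14×1.8 = 8.45 V.
V_CE = 8.45 V > 0.2 V confirms active-region operation.

I_C ≈ 1.1 mA, V_CE ≈ 8.5 V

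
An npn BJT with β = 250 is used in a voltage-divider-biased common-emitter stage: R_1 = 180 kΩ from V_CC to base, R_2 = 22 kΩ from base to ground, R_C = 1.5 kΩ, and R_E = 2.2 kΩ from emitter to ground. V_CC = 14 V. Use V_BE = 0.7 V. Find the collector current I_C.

I_C ≈ 0.36 mA

Thevenize the base divider: V_Th = V_CC·R_2/(R_1+R_2) = 14×22/202 = 1.52 V, R_Th = R_1‖R_2 = 19.6 kΩ.
Base-emitter loop: V_Th = I_B·R_Th + V_BE + (β+1)I_B·R_E, so I_B = (1.52 − 0.7) / (19.6 + 251×2.2) = 0.00144 mA.
I_C = β·I_B = 250×0.00144 = 0.361 mA, and I_E = (β+1)I_B = 0.362 mA.
V_CE = V_CC − I_C·R_C − I_E·R_E = 14 − 0.361×1.5 − 0.362×2.2 = 12.7 V.
V_CE = 12.7 V > 0.2 V confirms active-region operation.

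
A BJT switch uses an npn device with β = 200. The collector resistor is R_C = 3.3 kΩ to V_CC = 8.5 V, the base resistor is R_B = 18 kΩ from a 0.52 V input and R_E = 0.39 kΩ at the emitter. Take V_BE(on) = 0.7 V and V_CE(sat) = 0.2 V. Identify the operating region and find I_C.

V_BB = 0.52 V ≤ V_BE(on) = 0.7 V, so the base-emitter junction is not forward biased.
The transistor is in cutoff: I_B = I_C = 0.

cutoff; I_C ≈ 0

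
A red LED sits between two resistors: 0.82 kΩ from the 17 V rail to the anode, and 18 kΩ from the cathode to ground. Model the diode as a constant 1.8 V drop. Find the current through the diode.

The two resistors are in series with the diode, so KVL gives 17 = I·0.82 + 1.8 + I·18.
I = (17 − 1.8) / (0.82 + 18) kΩ = 15.2 / 18.8 = 0.808 mA.

I ≈ 0.81 mA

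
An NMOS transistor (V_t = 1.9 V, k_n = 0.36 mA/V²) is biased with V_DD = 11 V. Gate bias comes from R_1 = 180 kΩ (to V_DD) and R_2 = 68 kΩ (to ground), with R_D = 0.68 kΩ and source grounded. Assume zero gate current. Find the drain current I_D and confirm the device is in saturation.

V_G = V_DD·R_2/(R_1+R_2) = 11×68/248 = 3.02 V. With the source grounded, V_GS = V_G = 3.02 V.
Assume saturation: I_D = (k_n/2)(V_GS − V_t)² = (0.36/2)×(3.02 − 1.9)² = 0.18×1.12² = 0.224 mA.
V_DS = V_DD − I_D·R_D = 11 − 0.224×0.68 = 10.8 V.
Saturation requires V_DS ≥ V_GS − V_t = 1.12 V; 10.8 ≥ 1.12 ✓.

I_D ≈ 0.22 mA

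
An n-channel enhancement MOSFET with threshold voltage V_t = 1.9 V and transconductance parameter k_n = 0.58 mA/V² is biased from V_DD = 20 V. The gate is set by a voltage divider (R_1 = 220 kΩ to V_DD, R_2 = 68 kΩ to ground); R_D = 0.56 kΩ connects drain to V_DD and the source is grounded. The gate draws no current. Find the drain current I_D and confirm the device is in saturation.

I_D ≈ 2.3 mA

V_G = V_DD·R_2/(R_1+R_2) = 20×68/288 = 4.72 V. With the source grounded, V_GS = V_G = 4.72 V.
Assume saturation: I_D = (k_n/2)(V_GS − V_t)² = (0.58/2)×(4.72 − 1.9)² = 0.29×2.82² = 2.31 mA.
V_DS = V_DD − I_D·R_D = 20 − 2.31×0.56 = 18.7 V.
Saturation requires V_DS ≥ V_GS − V_t = 2.82 V; 18.7 ≥ 2.82 ✓.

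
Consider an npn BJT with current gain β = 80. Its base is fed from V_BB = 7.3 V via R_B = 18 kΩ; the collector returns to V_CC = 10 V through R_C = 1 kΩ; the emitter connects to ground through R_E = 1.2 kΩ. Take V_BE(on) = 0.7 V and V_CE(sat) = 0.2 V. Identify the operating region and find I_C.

Assume active: I_B = (7.3 − 0.7)/(18 + 81×1.2) = 0.0573 mA, I_C = β·I_B = 4.58 mA.
Then V_CE = 10 − 4.58×1 − 4.64×1.2 = -0.152 V < 0.2 V — the active assumption fails.
Re-solve with V_CE = 0.2 V. KCL at the emitter: V_E/R_E = (V_BB−0.7−V_E)/R_B + (V_CC−0.2−V_E)/R_C, giving V_E = 5.38 V.
I_C = (V_CC − 0.2 − V_E)/R_C = (9.8 − 5.38)/1 = 4.42 mA.
Check: I_B = (6.6 − 5.38)/18 = 0.0676 mA, and β·I_B = 5.41 mA > I_C, confirming saturation.

saturation; I_C ≈ 4.4 mA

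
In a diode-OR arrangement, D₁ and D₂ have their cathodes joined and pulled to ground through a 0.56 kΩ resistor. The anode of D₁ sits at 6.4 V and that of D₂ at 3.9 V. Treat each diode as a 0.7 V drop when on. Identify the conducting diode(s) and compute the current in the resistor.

Assume both conduct. Then node N would need to be at both 6.4−0.7 = 5.7 V and 3.9−0.7 = 3.2 V, which is impossible.
Assume only D₁ conducts: V_N = 6.4 − 0.7 = 5.7 V, so I_R = 5.7/0.56 = 10.2 mA.
Check D₂: its anode-to-cathode voltage is 3.9 − 5.7 = -1.8 V < 0.7 V, so it is off. The assumption is consistent.

Only D₁ conducts; I_R ≈ 10 mA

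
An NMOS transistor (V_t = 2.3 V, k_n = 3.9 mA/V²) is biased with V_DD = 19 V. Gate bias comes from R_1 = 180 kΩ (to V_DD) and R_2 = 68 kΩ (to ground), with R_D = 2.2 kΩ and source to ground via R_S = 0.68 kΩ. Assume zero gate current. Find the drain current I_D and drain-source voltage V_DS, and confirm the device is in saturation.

I_D ≈ 2.6 mA, V_DS ≈ 12 V

V_G = V_DD·R_2/(R_1+R_2) = 19×68/248 = 5.21 V.
Assume saturation: I_D = (k_n/2)(V_GS − V_t)² with V_GS = V_G − I_D·R_S = 5.21 − 0.68·I_D.
Substituting gives 0.902·I_D² − 8.72·I_D + 16.5 = 0, with roots I_D = 2.59 or 7.08 mA.
The root I_D = 7.08 mA gives V_GS = 0.394 V ≤ V_t, so take I_D = 2.59 mA.
Then V_GS = 3.45 V and V_DS = V_DD − I_D(R_D+R_S) = 19 − 2.59×2.88 = 11.6 V.
Saturation requires V_DS ≥ V_GS − V_t = 1.15 V; 11.6 ≥ 1.15 ✓.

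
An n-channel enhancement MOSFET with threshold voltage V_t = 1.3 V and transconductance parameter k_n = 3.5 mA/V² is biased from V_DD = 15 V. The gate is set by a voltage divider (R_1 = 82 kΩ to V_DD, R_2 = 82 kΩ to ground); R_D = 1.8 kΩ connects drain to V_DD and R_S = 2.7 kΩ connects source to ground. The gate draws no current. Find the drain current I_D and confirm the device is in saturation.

I_D ≈ 1.9 mA

V_G = V_DD·R_2/(R_1+R_2) = 15×82/164 = 7.5 V.
Assume saturation: I_D = (k_n/2)(V_GS − V_t)² with V_GS = V_G − I_D·R_S = 7.5 − 2.7·I_D.
Substituting gives 12.8·I_D² − 59.6·I_D + 67.3 = 0, with roots I_D = 1.91 or 2.76 mA.
The root I_D = 2.76 mA gives V_GS = 0.0438 V ≤ V_t, so take I_D = 1.91 mA.
Then V_GS = 2.34 V and V_DS = V_DD − I_D(R_D+R_S) = 15 − 1.91×4.5 = 6.41 V.
Saturation requires V_DS ≥ V_GS − V_t = 1.04 V; 6.41 ≥ 1.04 ✓.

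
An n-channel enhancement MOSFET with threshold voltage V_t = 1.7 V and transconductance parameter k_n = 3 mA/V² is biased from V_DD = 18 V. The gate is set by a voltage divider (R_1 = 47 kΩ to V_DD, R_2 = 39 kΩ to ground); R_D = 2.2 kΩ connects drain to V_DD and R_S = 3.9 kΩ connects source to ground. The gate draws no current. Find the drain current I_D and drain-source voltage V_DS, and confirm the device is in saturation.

I_D ≈ 1.4 mA, V_DS ≈ 9.4 V

V_G = V_DD·R_2/(R_1+R_2) = 18×39/86 = 8.16 V.
Assume saturation: I_D = (k_n/2)(V_GS − V_t)² with V_GS = V_G − I_D·R_S = 8.16 − 3.9·I_D.
Substituting gives 22.8·I_D² − 76.6·I_D + 62.7 = 0, with roots I_D = 1.41 or 1.95 mA.
The root I_D = 1.95 mA gives V_GS = 0.56 V ≤ V_t, so take I_D = 1.41 mA.
Then V_GS = 2.67 V and V_DS = V_DD − I_D(R_D+R_S) = 18 − 1.41×6.1 = 9.41 V.
Saturation requires V_DS ≥ V_GS − V_t = 0.969 V; 9.41 ≥ 0.969 ✓.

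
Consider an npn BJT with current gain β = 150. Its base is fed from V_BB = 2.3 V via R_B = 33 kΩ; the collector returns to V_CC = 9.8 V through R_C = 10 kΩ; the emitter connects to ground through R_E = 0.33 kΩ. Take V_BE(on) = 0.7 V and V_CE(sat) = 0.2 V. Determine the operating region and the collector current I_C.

Assume active: I_B = (2.3 − 0.7)/(33 + 151×0.33) = 0.0193 mA, I_C = β·I_B = 2.9 mA.
Then V_CE = 9.8 − 2.9×10 − 2.92×0.33 = -20.1 V < 0.2 V — the active assumption fails.
Re-solve with V_CE = 0.2 V. KCL at the emitter: V_E/R_E = (V_BB−0.7−V_E)/R_B + (V_CC−0.2−V_E)/R_C, giving V_E = 0.319 V.
I_C = (V_CC − 0.2 − V_E)/R_C = (9.6 − 0.319)/10 = 0.928 mA.
Check: I_B = (1.6 − 0.319)/33 = 0.0388 mA, and β·I_B = 5.82 mA > I_C, confirming saturation.

saturation; I_C ≈ 0.93 mA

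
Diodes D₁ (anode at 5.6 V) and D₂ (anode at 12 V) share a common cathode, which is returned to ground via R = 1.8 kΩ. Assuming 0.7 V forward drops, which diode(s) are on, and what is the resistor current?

Only D₂ conducts; I_R ≈ 6.3 mA

Assume both conduct. Then node N would need to be at both 5.6−0.7 = 4.9 V and 12−0.7 = 11.3 V, which is impossible.
Assume only D₂ conducts: V_N = 12 − 0.7 = 11.3 V, so I_R = 11.3/1.8 = 6.28 mA.
Check D₁: its anode-to-cathode voltage is 5.6 − 11.3 = -5.7 V < 0.7 V, so it is off. The assumption is consistent.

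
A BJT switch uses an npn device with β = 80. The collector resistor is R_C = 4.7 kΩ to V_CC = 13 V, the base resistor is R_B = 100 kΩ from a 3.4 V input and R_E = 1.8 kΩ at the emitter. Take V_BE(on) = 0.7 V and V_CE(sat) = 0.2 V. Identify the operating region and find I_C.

Assume active. Base-emitter loop: I_B = (V_BB − V_BE)/(R_B + (β+1)R_E) = (3.4 − 0.7)/(100 + 81×1.8) = 0.011 mA.
I_C = β·I_B = 80×0.011 = 0.879 mA.
V_CE = V_CC − I_C·R_C − I_E·R_E = 13 − 0.879×4.7 − 0.89×1.8 = 7.27 V > V_CE(sat), so the active-region assumption holds.

active; I_C ≈ 0.88 mA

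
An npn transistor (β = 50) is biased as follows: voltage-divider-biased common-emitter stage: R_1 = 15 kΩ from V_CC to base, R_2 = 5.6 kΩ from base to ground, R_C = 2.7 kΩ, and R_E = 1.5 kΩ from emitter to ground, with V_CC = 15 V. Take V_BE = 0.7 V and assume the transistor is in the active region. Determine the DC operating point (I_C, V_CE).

I_C ≈ 2.1 mA, V_CE ≈ 6.1 V

Thevenize the base divider: V_Th = V_CC·R_2/(R_1+R_2) = 15×5.6/20.6 = 4.08 V, R_Th = R_1‖R_2 = 4.08 kΩ.
Base-emitter loop: V_Th = I_B·R_Th + V_BE + (β+1)I_B·R_E, so I_B = (4.08 − 0.7) / (4.08 + 51×1.5) = 0.0419 mA.
I_C = β·I_B = 50×0.0419 = 2.1 mA, and I_E = (β+1)I_B = 2.14 mA.
V_CE = V_CC − I_C·R_C − I_E·R_E = 15 − 2.1×2.7 − 2.14×1.5 = 6.13 V.
V_CE = 6.13 V > 0.2 V confirms active-region operation.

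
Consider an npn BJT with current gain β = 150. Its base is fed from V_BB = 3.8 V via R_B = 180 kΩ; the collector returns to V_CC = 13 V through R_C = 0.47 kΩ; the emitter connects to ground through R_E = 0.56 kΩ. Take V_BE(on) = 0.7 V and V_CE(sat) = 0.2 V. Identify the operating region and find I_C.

Assume active. Base-emitter loop: I_B = (V_BB − V_BE)/(R_B + (β+1)R_E) = (3.8 − 0.7)/(180 + 151×0.56) = 0.0117 mA.
I_C = β·I_B = 150×0.0117 = 1.76 mA.
V_CE = V_CC − I_C·R_C − I_E·R_E = 13 − 1.76×0.47 − 1.77×0.56 = 11.2 V > V_CE(sat), so the active-region assumption holds.

active; I_C ≈ 1.8 mA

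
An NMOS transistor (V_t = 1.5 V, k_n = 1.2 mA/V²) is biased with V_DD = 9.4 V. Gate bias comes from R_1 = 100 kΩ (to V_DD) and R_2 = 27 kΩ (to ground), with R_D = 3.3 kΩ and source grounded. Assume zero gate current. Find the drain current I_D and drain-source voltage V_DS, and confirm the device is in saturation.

I_D ≈ 0.15 mA, V_DS ≈ 8.9 V

V_G = V_DD·R_2/(R_1+R_2) = 9.4×27/127 = 2 V. With the source grounded, V_GS = V_G = 2 V.
Assume saturation: I_D = (k_n/2)(V_GS − V_t)² = (1.2/2)×(2 − 1.5)² = 0.6×0.498² = 0.149 mA.
V_DS = V_DD − I_D·R_D = 9.4 − 0.149×3.3 = 8.91 V.
Saturation requires V_DS ≥ V_GS − V_t = 0.498 V; 8.91 ≥ 0.498 ✓.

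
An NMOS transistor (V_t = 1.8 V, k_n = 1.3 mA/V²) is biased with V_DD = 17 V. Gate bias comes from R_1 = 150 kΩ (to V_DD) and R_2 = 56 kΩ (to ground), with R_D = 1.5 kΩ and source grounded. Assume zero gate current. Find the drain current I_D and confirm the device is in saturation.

V_G = V_DD·R_2/(R_1+R_2) = 17×56/206 = 4.62 V. With the source grounded, V_GS = V_G = 4.62 V.
Assume saturation: I_D = (k_n/2)(V_GS − V_t)² = (1.3/2)×(4.62 − 1.8)² = 0.65×2.82² = 5.17 mA.
V_DS = V_DD − I_D·R_D = 17 − 5.17×1.5 = 9.24 V.
Saturation requires V_DS ≥ V_GS − V_t = 2.82 V; 9.24 ≥ 2.82 ✓.

I_D ≈ 5.2 mA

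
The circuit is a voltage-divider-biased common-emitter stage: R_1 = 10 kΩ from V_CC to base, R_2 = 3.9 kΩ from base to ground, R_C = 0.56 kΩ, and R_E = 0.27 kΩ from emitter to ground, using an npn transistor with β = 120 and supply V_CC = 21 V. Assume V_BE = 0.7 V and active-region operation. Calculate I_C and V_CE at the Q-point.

Thevenize the base divider: V_Th = V_CC·R_2/(R_1+R_2) = 21×3.9/13.9 = 5.89 V, R_Th = R_1‖R_2 = 2.81 kΩ.
Base-emitter loop: V_Th = I_B·R_Th + V_BE + (β+1)I_B·R_E, so I_B = (5.89 − 0.7) / (2.81 + 121×0.27) = 0.146 mA.
I_C = β·I_B = 120×0.146 = 17.6 mA, and I_E = (β+1)I_B = 17.7 mA.
V_CE = V_CC − I_C·R_C − I_E·R_E = 21 − 17.6×0.56 − 17.7×0.27 = 6.38 V.
V_CE = 6.38 V > 0.2 V confirms active-region operation.

I_C ≈ 18 mA, V_CE ≈ 6.4 V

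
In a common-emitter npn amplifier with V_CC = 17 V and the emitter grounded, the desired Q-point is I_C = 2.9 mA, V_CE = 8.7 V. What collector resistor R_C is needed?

Collector loop: V_CC = I_C·R_C + V_CE.
R_C = (V_CC − V_CE)/I_C = (17 − 8.7)/2.9 = 2.86 kΩ.

R_C ≈ 2.9 kΩ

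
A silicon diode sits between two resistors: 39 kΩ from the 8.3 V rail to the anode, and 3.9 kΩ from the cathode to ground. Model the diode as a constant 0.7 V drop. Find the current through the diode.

I ≈ 0.18 mA

The two resistors are in series with the diode, so KVL gives 8.3 = I·39 + 0.7 + I·3.9.
I = (8.3 − 0.7) / (39 + 3.9) kΩ = 7.6 / 42.9 = 0.177 mA.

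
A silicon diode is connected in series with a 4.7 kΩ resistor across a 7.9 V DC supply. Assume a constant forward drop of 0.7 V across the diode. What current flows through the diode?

KVL around the loop: 7.9 = V_D + I·R = 0.7 + I × 4.7 kΩ.
So I = (7.9 − 0.7) / 4.7 kΩ = 7.2 / 4.7 = 1.53 mA.

I ≈ 1.5 mA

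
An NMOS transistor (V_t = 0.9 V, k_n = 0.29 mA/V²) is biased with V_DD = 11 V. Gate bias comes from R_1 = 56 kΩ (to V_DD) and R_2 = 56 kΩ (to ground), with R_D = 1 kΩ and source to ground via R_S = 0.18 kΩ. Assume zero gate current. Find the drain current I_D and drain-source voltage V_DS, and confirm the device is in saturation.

I_D ≈ 2.5 mA, V_DS ≈ 8.1 V

V_G = V_DD·R_2/(R_1+R_2) = 11×56/112 = 5.5 V.
Assume saturation: I_D = (k_n/2)(V_GS − V_t)² with V_GS = V_G − I_D·R_S = 5.5 − 0.18·I_D.
Substituting gives 0.0047·I_D² − 1.24·I_D + 3.07 = 0, with roots I_D = 2.5 or 261 mA.
The root I_D = 261 mA gives V_GS = -41.6 V ≤ V_t, so take I_D = 2.5 mA.
Then V_GS = 5.05 V and V_DS = V_DD − I_D(R_D+R_S) = 11 − 2.5×1.18 = 8.05 V.
Saturation requires V_DS ≥ V_GS − V_t = 4.15 V; 8.05 ≥ 4.15 ✓.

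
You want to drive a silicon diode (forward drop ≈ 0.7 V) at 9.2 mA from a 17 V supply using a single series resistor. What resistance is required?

The resistor drops V_S − V_D = 17 − 0.7 = 16.3 V at 9.2 mA.
R = 16.3 V / 9.2 mA = 1.77 kΩ.

R ≈ 1.8 kΩ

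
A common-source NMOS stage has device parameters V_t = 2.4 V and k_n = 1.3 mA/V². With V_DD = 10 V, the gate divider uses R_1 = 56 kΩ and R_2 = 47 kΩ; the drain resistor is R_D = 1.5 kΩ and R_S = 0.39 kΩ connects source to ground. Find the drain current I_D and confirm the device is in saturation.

I_D ≈ 1.6 mA

V_G = V_DD·R_2/(R_1+R_2) = 10×47/103 = 4.56 V.
Assume saturation: I_D = (k_n/2)(V_GS − V_t)² with V_GS = V_G − I_D·R_S = 4.56 − 0.39·I_D.
Substituting gives 0.0989·I_D² − 2.1·I_D + 3.04 = 0, with roots I_D = 1.57 or 19.6 mA.
The root I_D = 19.6 mA gives V_GS = -3.1 V ≤ V_t, so take I_D = 1.57 mA.
Then V_GS = 3.95 V and V_DS = V_DD − I_D(R_D+R_S) = 10 − 1.57×1.89 = 7.04 V.
Saturation requires V_DS ≥ V_GS − V_t = 1.55 V; 7.04 ≥ 1.55 ✓.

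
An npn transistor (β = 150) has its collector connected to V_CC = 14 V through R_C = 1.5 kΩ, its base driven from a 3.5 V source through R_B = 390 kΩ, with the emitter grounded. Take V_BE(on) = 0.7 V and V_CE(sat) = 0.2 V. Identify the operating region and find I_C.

active; I_C ≈ 1.1 mA

Assume active. Base-emitter loop: I_B = (V_BB − V_BE)/R_B = (3.5 − 0.7)/390 = 0.00718 mA.
I_C = β·I_B = 150×0.00718 = 1.08 mA.
V_CE = V_CC − I_C·R_C = 14 − 1.08×1.5 = 12.4 V > V_CE(sat), so the active-region assumption holds.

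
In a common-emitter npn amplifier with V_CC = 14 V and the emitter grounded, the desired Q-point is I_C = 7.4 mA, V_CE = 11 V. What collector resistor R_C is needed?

Collector loop: V_CC = I_C·R_C + V_CE.
R_C = (V_CC − V_CE)/I_C = (14 − 11)/7.4 = 0.405 kΩ.

R_C ≈ 0.41 kΩ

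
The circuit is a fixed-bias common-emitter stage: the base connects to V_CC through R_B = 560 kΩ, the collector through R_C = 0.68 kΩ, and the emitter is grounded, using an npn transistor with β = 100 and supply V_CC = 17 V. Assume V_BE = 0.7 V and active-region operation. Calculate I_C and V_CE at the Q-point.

Base loop: V_CC = I_B·R_B + V_BE, so I_B = (17 − 0.7)/560 kΩ = 0.0291 mA.
In the active region I_C = β·I_B = 100 × 0.0291 = 2.91 mA.
Collector loop: V_CE = V_CC − I_C·R_C = 17 − 2.91×0.68 = 15 V.
Since V_CE = 15 V > V_CE(sat) ≈ 0.2 V, the transistor is in the active region as assumed.

I_C ≈ 2.9 mA, V_CE ≈ 15 V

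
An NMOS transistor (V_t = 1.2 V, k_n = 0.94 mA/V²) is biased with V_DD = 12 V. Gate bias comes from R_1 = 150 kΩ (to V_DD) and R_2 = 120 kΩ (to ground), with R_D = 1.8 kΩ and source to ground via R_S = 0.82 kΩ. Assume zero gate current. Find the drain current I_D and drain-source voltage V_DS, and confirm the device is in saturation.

I_D ≈ 2.3 mA, V_DS ≈ 5.9 V

V_G = V_DD·R_2/(R_1+R_2) = 12×120/270 = 5.33 V.
Assume saturation: I_D = (k_n/2)(V_GS − V_t)² with V_GS = V_G − I_D·R_S = 5.33 − 0.82·I_D.
Substituting gives 0.316·I_D² − 4.19·I_D + 8.03 = 0, with roots I_D = 2.33 or 10.9 mA.
The root I_D = 10.9 mA gives V_GS = -3.62 V ≤ V_t, so take I_D = 2.33 mA.
Then V_GS = 3.43 V and V_DS = V_DD − I_D(R_D+R_S) = 12 − 2.33×2.62 = 5.9 V.
Saturation requires V_DS ≥ V_GS − V_t = 2.23 V; 5.9 ≥ 2.23 ✓.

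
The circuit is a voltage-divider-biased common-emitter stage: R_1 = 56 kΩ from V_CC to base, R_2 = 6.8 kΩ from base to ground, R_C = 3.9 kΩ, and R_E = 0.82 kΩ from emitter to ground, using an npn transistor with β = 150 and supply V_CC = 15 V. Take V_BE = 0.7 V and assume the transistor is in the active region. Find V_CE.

V_CE ≈ 10 V

Thevenize the base divider: V_Th = V_CC·R_2/(R_1+R_2) = 15×6.8/62.8 = 1.62 V, R_Th = R_1‖R_2 = 6.06 kΩ.
Base-emitter loop: V_Th = I_B·R_Th + V_BE + (β+1)I_B·R_E, so I_B = (1.62 − 0.7) / (6.06 + 151×0.82) = 0.00712 mA.
I_C = β·I_B = 150×0.00712 = 1.07 mA, and I_E = (β+1)I_B = 1.07 mA.
V_CE = V_CC − I_C·R_C − I_E·R_E = 15 − 1.07×3.9 − 1.07×0.82 = 9.96 V.
V_CE = 9.96 V > 0.2 V confirms active-region operation.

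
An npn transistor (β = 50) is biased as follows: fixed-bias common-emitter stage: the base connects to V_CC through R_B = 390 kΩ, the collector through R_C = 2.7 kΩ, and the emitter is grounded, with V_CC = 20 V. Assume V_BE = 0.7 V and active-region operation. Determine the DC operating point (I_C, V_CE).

Base loop: V_CC = I_B·R_B + V_BE, so I_B = (20 − 0.7)/390 kΩ = 0.0495 mA.
In the active region I_C = β·I_B = 50 × 0.0495 = 2.47 mA.
Collector loop: V_CE = V_CC − I_C·R_C = 20 − 2.47×2.7 = 13.3 V.
Since V_CE = 13.3 V > V_CE(sat) ≈ 0.2 V, the transistor is in the active region as assumed.

I_C ≈ 2.5 mA, V_CE ≈ 13 V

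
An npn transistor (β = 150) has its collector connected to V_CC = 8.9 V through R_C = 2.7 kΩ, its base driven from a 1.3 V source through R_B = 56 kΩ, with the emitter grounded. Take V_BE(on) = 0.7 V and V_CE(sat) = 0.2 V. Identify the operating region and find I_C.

active; I_C ≈ 1.6 mA

Assume active. Base-emitter loop: I_B = (V_BB − V_BE)/R_B = (1.3 − 0.7)/56 = 0.0107 mA.
I_C = β·I_B = 150×0.0107 = 1.61 mA.
V_CE = V_CC − I_C·R_C = 8.9 − 1.61×2.7 = 4.56 V > V_CE(sat), so the active-region assumption holds.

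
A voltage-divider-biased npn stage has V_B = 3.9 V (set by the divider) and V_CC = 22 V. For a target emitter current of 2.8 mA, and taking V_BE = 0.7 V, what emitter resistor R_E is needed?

R_E ≈ 1.1 kΩ

V_E = V_B − V_BE = 3.9 − 0.7 = 3.2 V.
R_E = V_E / I_E = 3.2 / 2.8 = 1.14 kΩ.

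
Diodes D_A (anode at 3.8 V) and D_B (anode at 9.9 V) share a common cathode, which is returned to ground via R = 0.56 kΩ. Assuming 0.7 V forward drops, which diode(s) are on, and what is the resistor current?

Assume both conduct. Then node N would need to be at both 3.8−0.7 = 3.1 V and 9.9−0.7 = 9.2 V, which is impossible.
Assume only D_B conducts: V_N = 9.9 − 0.7 = 9.2 V, so I_R = 9.2/0.56 = 16.4 mA.
Check D_A: its anode-to-cathode voltage is 3.8 − 9.2 = -5.4 V < 0.7 V, so it is off. The assumption is consistent.

Only D_B conducts; I_R ≈ 16 mA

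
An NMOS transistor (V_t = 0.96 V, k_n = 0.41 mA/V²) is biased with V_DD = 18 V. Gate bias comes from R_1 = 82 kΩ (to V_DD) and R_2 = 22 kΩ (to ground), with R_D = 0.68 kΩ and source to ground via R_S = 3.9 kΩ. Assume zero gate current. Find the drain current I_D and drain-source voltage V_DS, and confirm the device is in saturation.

I_D ≈ 0.38 mA, V_DS ≈ 16 V

V_G = V_DD·R_2/(R_1+R_2) = 18×22/104 = 3.81 V.
Assume saturation: I_D = (k_n/2)(V_GS − V_t)² with V_GS = V_G − I_D·R_S = 3.81 − 3.9·I_D.
Substituting gives 3.12·I_D² − 5.55·I_D + 1.66 = 0, with roots I_D = 0.381 or 1.4 mA.
The root I_D = 1.4 mA gives V_GS = -1.65 V ≤ V_t, so take I_D = 0.381 mA.
Then V_GS = 2.32 V and V_DS = V_DD − I_D(R_D+R_S) = 18 − 0.381×4.58 = 16.3 V.
Saturation requires V_DS ≥ V_GS − V_t = 1.36 V; 16.3 ≥ 1.36 ✓.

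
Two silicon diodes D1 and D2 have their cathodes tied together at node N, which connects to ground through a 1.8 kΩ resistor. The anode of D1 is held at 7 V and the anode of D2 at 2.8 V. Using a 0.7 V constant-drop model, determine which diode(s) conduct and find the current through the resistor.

Only D1 conducts; I_R ≈ 3.5 mA

Assume both conduct. Then node N would need to be at both 7−0.7 = 6.3 V and 2.8−0.7 = 2.1 V, which is impossible.
Assume only D1 conducts: V_N = 7 − 0.7 = 6.3 V, so I_R = 6.3/1.8 = 3.5 mA.
Check D2: its anode-to-cathode voltage is 2.8 − 6.3 = -3.5 V < 0.7 V, so it is off. The assumption is consistent.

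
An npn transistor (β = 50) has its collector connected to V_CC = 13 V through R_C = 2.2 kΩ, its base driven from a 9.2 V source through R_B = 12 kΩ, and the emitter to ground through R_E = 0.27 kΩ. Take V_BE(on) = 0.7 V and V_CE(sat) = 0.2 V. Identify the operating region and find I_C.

Assume active: I_B = (9.2 − 0.7)/(12 + 51×0.27) = 0.33 mA, I_C = β·I_B = 16.5 mA.
Then V_CE = 13 − 16.5×2.2 − 16.8×0.27 = -27.8 V < 0.2 V — the active assumption fails.
Re-solve with V_CE = 0.2 V. KCL at the emitter: V_E/R_E = (V_BB−0.7−V_E)/R_B + (V_CC−0.2−V_E)/R_C, giving V_E = 1.54 V.
I_C = (V_CC − 0.2 − V_E)/R_C = (12.8 − 1.54)/2.2 = 5.12 mA.
Check: I_B = (8.5 − 1.54)/12 = 0.58 mA, and β·I_B = 29 mA > I_C, confirming saturation.

saturation; I_C ≈ 5.1 mA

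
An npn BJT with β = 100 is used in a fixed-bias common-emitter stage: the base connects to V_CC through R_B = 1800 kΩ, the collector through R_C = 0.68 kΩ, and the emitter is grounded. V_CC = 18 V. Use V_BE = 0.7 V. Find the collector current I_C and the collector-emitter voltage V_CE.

Base loop: V_CC = I_B·R_B + V_BE, so I_B = (18 − 0.7)/1800 kΩ = 0.00961 mA.
In the active region I_C = β·I_B = 100 × 0.00961 = 0.961 mA.
Collector loop: V_CE = V_CC − I_C·R_C = 18 − 0.961×0.68 = 17.3 V.
Since V_CE = 17.3 V > V_CE(sat) ≈ 0.2 V, the transistor is in the active region as assumed.

I_C ≈ 0.96 mA, V_CE ≈ 17 V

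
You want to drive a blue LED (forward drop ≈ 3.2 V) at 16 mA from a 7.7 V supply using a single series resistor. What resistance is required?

The resistor drops V_S − V_D = 7.7 − 3.2 = 4.5 V at 16 mA.
R = 4.5 V / 16 mA = 0.281 kΩ.

R ≈ 0.28 kΩ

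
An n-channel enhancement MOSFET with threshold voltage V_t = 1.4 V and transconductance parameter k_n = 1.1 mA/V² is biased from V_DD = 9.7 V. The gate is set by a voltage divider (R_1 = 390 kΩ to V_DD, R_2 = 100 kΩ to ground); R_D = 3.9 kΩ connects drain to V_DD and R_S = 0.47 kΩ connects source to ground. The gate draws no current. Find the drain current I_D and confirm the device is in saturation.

V_G = V_DD·R_2/(R_1+R_2) = 9.7×100/490 = 1.98 V.
Assume saturation: I_D = (k_n/2)(V_GS − V_t)² with V_GS = V_G − I_D·R_S = 1.98 − 0.47·I_D.
Substituting gives 0.121·I_D² − 1.3·I_D + 0.185 = 0, with roots I_D = 0.144 or 10.6 mA.
The root I_D = 10.6 mA gives V_GS = -2.98 V ≤ V_t, so take I_D = 0.144 mA.
Then V_GS = 1.91 V and V_DS = V_DD − I_D(R_D+R_S) = 9.7 − 0.144×4.37 = 9.07 V.
Saturation requires V_DS ≥ V_GS − V_t = 0.512 V; 9.07 ≥ 0.512 ✓.

I_D ≈ 0.14 mA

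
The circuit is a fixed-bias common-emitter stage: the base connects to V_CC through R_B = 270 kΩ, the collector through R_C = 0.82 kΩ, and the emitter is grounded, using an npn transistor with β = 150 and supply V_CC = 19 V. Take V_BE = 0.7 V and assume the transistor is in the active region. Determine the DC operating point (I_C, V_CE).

I_C ≈ 10 mA, V_CE ≈ 11 V

Base loop: V_CC = I_B·R_B + V_BE, so I_B = (19 − 0.7)/270 kΩ = 0.0678 mA.
In the active region I_C = β·I_B = 150 × 0.0678 = 10.2 mA.
Collector loop: V_CE = V_CC − I_C·R_C = 19 − 10.2×0.82 = 10.7 V.
Since V_CE = 10.7 V > V_CE(sat) ≈ 0.2 V, the transistor is in the active region as assumed.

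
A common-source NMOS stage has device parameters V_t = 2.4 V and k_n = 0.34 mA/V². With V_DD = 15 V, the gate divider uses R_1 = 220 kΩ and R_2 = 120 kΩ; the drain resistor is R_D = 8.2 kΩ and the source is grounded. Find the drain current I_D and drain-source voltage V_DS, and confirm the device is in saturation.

I_D ≈ 1.4 mA, V_DS ≈ 3.3 V

V_G = V_DD·R_2/(R_1+R_2) = 15×120/340 = 5.29 V. With the source grounded, V_GS = V_G = 5.29 V.
Assume saturation: I_D = (k_n/2)(V_GS − V_t)² = (0.34/2)×(5.29 − 2.4)² = 0.17×2.89² = 1.42 mA.
V_DS = V_DD − I_D·R_D = 15 − 1.42×8.2 = 3.32 V.
Saturation requires V_DS ≥ V_GS − V_t = 2.89 V; 3.32 ≥ 2.89 ✓.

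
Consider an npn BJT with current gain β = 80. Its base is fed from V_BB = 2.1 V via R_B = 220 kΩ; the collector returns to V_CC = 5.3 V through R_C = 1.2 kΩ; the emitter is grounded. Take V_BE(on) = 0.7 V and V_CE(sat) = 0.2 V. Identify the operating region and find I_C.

Assume active. Base-emitter loop: I_B = (V_BB − V_BE)/R_B = (2.1 − 0.7)/220 = 0.00636 mA.
I_C = β·I_B = 80×0.00636 = 0.509 mA.
V_CE = V_CC − I_C·R_C = 5.3 − 0.509×1.2 = 4.69 V > V_CE(sat), so the active-region assumption holds.

active; I_C ≈ 0.51 mA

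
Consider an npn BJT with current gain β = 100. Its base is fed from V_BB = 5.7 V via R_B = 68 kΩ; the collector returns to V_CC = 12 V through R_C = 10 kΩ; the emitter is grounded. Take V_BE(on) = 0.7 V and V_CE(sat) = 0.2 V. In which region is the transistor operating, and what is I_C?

saturation; I_C ≈ 1.2 mA

Assume active: I_B = (5.7 − 0.7)/68 = 0.0735 mA, giving I_C = β·I_B = 7.35 mA.
But then V_CE = 12 − 7.35×10 = -61.5 V < V_CE(sat) = 0.2 V — impossible in the active region.
So the transistor is saturated. With V_CE = 0.2 V, I_C = (V_CC − 0.2)/R_C = 11.8/10 = 1.18 mA.
Check: β·I_B = 7.35 mA > I_C = 1.18 mA, confirming saturation.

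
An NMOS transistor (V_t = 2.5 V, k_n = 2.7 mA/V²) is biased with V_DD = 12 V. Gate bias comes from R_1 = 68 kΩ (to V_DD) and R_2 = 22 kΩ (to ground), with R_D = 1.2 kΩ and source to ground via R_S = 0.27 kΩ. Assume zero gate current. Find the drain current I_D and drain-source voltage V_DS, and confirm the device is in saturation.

V_G = V_DD·R_2/(R_1+R_2) = 12×22/90 = 2.93 V.
Assume saturation: I_D = (k_n/2)(V_GS − V_t)² with V_GS = V_G − I_D·R_S = 2.93 − 0.27·I_D.
Substituting gives 0.0984·I_D² − 1.32·I_D + 0.253 = 0, with roots I_D = 0.196 or 13.2 mA.
The root I_D = 13.2 mA gives V_GS = -0.624 V ≤ V_t, so take I_D = 0.196 mA.
Then V_GS = 2.88 V and V_DS = V_DD − I_D(R_D+R_S) = 12 − 0.196×1.47 = 11.7 V.
Saturation requires V_DS ≥ V_GS − V_t = 0.381 V; 11.7 ≥ 0.381 ✓.

I_D ≈ 0.2 mA, V_DS ≈ 12 V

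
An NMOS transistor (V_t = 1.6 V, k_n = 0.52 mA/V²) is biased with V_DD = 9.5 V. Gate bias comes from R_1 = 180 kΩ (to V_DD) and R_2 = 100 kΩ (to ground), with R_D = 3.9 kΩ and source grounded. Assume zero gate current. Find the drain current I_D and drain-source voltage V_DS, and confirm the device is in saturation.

I_D ≈ 0.84 mA, V_DS ≈ 6.2 V

V_G = V_DD·R_2/(R_1+R_2) = 9.5×100/280 = 3.39 V. With the source grounded, V_GS = V_G = 3.39 V.
Assume saturation: I_D = (k_n/2)(V_GS − V_t)² = (0.52/2)×(3.39 − 1.6)² = 0.26×1.79² = 0.836 mA.
V_DS = V_DD − I_D·R_D = 9.5 − 0.836×3.9 = 6.24 V.
Saturation requires V_DS ≥ V_GS − V_t = 1.79 V; 6.24 ≥ 1.79 ✓.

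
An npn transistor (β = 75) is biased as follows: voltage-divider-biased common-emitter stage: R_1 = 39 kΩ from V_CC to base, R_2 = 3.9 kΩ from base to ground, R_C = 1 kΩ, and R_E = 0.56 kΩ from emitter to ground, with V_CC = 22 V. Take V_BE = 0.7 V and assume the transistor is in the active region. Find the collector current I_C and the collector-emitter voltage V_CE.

Thevenize the base divider: V_Th = V_CC·R_2/(R_1+R_2) = 22×3.9/42.9 = 2 V, R_Th = R_1‖R_2 = 3.55 kΩ.
Base-emitter loop: V_Th = I_B·R_Th + V_BE + (β+1)I_B·R_E, so I_B = (2 − 0.7) / (3.55 + 76×0.56) = 0.0282 mA.
I_C = β·I_B = 75×0.0282 = 2.11 mA, and I_E = (β+1)I_B = 2.14 mA.
V_CE = V_CC − I_C·R_C − I_E·R_E = 22 − 2.11×1 − 2.14×0.56 = 18.7 V.
V_CE = 18.7 V > 0.2 V confirms active-region operation.

I_C ≈ 2.1 mA, V_CE ≈ 19 V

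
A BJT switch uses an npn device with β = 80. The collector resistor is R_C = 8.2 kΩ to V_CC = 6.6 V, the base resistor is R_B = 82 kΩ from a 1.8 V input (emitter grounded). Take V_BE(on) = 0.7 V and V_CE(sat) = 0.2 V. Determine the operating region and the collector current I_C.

saturation; I_C ≈ 0.78 mA

Assume active: I_B = (1.8 − 0.7)/82 = 0.0134 mA, giving I_C = β·I_B = 1.07 mA.
But then V_CE = 6.6 − 1.07×8.2 = -2.2 V < V_CE(sat) = 0.2 V — impossible in the active region.
So the transistor is saturated. With V_CE = 0.2 V, I_C = (V_CC − 0.2)/R_C = 6.4/8.2 = 0.78 mA.
Check: β·I_B = 1.07 mA > I_C = 0.78 mA, confirming saturation.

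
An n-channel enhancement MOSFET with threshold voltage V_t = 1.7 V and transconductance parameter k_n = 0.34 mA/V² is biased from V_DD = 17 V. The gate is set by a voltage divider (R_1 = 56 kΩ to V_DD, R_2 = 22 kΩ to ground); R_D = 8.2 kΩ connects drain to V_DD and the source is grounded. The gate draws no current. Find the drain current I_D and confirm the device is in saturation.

I_D ≈ 1.6 mA

V_G = V_DD·R_2/(R_1+R_2) = 17×22/78 = 4.79 V. With the source grounded, V_GS = V_G = 4.79 V.
Assume saturation: I_D = (k_n/2)(V_GS − V_t)² = (0.34/2)×(4.79 − 1.7)² = 0.17×3.09² = 1.63 mA.
V_DS = V_DD − I_D·R_D = 17 − 1.63×8.2 = 3.65 V.
Saturation requires V_DS ≥ V_GS − V_t = 3.09 V; 3.65 ≥ 3.09 ✓.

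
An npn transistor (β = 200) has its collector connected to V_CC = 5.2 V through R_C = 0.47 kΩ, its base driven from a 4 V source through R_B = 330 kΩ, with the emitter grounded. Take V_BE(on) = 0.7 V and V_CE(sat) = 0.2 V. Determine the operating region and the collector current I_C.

Assume active. Base-emitter loop: I_B = (V_BB − V_BE)/R_B = (4 − 0.7)/330 = 0.01 mA.
I_C = β·I_B = 200×0.01 = 2 mA.
V_CE = V_CC − I_C·R_C = 5.2 − 2×0.47 = 4.26 V > V_CE(sat), so the active-region assumption holds.

active; I_C ≈ 2 mA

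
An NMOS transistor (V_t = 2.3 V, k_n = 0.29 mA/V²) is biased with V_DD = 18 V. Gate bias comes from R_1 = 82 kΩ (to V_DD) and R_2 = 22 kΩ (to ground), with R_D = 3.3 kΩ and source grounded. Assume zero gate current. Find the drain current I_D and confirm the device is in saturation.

I_D ≈ 0.33 mA

V_G = V_DD·R_2/(R_1+R_2) = 18×22/104 = 3.81 V. With the source grounded, V_GS = V_G = 3.81 V.
Assume saturation: I_D = (k_n/2)(V_GS − V_t)² = (0.29/2)×(3.81 − 2.3)² = 0.145×1.51² = 0.33 mA.
V_DS = V_DD − I_D·R_D = 18 − 0.33×3.3 = 16.9 V.
Saturation requires V_DS ≥ V_GS − V_t = 1.51 V; 16.9 ≥ 1.51 ✓.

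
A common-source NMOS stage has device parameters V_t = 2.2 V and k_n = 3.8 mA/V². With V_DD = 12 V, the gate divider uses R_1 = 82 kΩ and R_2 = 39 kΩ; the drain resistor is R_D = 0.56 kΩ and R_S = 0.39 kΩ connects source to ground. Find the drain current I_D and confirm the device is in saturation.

I_D ≈ 1.8 mA

V_G = V_DD·R_2/(R_1+R_2) = 12×39/121 = 3.87 V.
Assume saturation: I_D = (k_n/2)(V_GS − V_t)² with V_GS = V_G − I_D·R_S = 3.87 − 0.39·I_D.
Substituting gives 0.289·I_D² − 3.47·I_D + 5.28 = 0, with roots I_D = 1.79 or 10.2 mA.
The root I_D = 10.2 mA gives V_GS = -0.12 V ≤ V_t, so take I_D = 1.79 mA.
Then V_GS = 3.17 V and V_DS = V_DD − I_D(R_D+R_S) = 12 − 1.79×0.95 = 10.3 V.
Saturation requires V_DS ≥ V_GS − V_t = 0.97 V; 10.3 ≥ 0.97 ✓.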